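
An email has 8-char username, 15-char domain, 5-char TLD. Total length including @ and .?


An email address has format: username@domain.tld
Username length: 8
'@' character: 1
Domain length: 15
'.' character: 1
TLD length: 5
Total = 8 + 1 + 15 + 1 + 5 = 30

30


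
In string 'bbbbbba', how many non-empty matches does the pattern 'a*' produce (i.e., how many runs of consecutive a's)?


Pattern 'a*' matches zero or more a's. We want non-empty runs of consecutive a's.
String: 'bbbbbba'
Walking through the string to find runs of a's:
  Run 1: positions 6-6 -> 'a'
Non-empty runs found: ['a']
Count: 1

1


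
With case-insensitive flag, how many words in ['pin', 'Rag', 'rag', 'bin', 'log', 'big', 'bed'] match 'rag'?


Case-insensitive matching: compare each word's lowercase form to 'rag'.
  'pin' -> lower='pin' -> no
  'Rag' -> lower='rag' -> MATCH
  'rag' -> lower='rag' -> MATCH
  'bin' -> lower='bin' -> no
  'log' -> lower='log' -> no
  'big' -> lower='big' -> no
  'bed' -> lower='bed' -> no
Matches: ['Rag', 'rag']
Count: 2

2


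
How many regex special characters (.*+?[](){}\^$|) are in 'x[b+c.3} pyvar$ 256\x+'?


Regex special characters are: . * + ? [ ] ( ) { } \ ^ $ |
Scanning 'x[b+c.3} pyvar$ 256\x+':
  pos 1: '[' -> SPECIAL
  pos 3: '+' -> SPECIAL
  pos 5: '.' -> SPECIAL
  pos 7: '}' -> SPECIAL
  pos 14: '$' -> SPECIAL
  pos 19: '\' -> SPECIAL
  pos 21: '+' -> SPECIAL
Special chars found: ['[', '+', '.', '}', '$', '\\', '+']
Total: 7

7


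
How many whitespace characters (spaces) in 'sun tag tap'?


\s matches whitespace characters (spaces, tabs, etc.).
Text: 'sun tag tap'
This text has 3 words separated by spaces.
Number of spaces = number of words - 1 = 3 - 1 = 2

2


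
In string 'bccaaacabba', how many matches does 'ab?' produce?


Pattern 'ab?' matches 'a' optionally followed by 'b'.
String: 'bccaaacabba'
Scanning left to right for 'a' then checking next char:
  Match 1: 'a' (a not followed by b)
  Match 2: 'a' (a not followed by b)
  Match 3: 'a' (a not followed by b)
  Match 4: 'ab' (a followed by b)
  Match 5: 'a' (a not followed by b)
Total matches: 5

5


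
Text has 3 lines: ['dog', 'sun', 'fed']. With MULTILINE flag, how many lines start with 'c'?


With MULTILINE flag, ^ matches the start of each line.
Lines: ['dog', 'sun', 'fed']
Checking which lines start with 'c':
  Line 1: 'dog' -> no
  Line 2: 'sun' -> no
  Line 3: 'fed' -> no
Matching lines: []
Count: 0

0


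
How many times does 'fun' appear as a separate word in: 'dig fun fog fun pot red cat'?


Scanning each word for exact match 'fun':
  Word 1: 'dig' -> no
  Word 2: 'fun' -> MATCH
  Word 3: 'fog' -> no
  Word 4: 'fun' -> MATCH
  Word 5: 'pot' -> no
  Word 6: 'red' -> no
  Word 7: 'cat' -> no
Total matches: 2

2


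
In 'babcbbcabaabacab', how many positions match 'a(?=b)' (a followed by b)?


Lookahead 'a(?=b)' matches 'a' only when followed by 'b'.
String: 'babcbbcabaabacab'
Checking each position where char is 'a':
  pos 1: 'a' -> MATCH (next='b')
  pos 7: 'a' -> MATCH (next='b')
  pos 9: 'a' -> no (next='a')
  pos 10: 'a' -> MATCH (next='b')
  pos 12: 'a' -> no (next='c')
  pos 14: 'a' -> MATCH (next='b')
Matching positions: [1, 7, 10, 14]
Count: 4

4


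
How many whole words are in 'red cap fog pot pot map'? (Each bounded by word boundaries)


Word boundaries (\b) mark the start/end of each word.
Text: 'red cap fog pot pot map'
Splitting by whitespace:
  Word 1: 'red'
  Word 2: 'cap'
  Word 3: 'fog'
  Word 4: 'pot'
  Word 5: 'pot'
  Word 6: 'map'
Total whole words: 6

6


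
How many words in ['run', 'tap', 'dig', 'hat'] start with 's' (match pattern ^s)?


Pattern ^s anchors to start of word. Check which words begin with 's':
  'run' -> no
  'tap' -> no
  'dig' -> no
  'hat' -> no
Matching words: []
Count: 0

0


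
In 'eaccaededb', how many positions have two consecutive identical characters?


Looking for consecutive identical characters in 'eaccaededb':
  pos 0-1: 'e' vs 'a' -> different
  pos 1-2: 'a' vs 'c' -> different
  pos 2-3: 'c' vs 'c' -> MATCH ('cc')
  pos 3-4: 'c' vs 'a' -> different
  pos 4-5: 'a' vs 'e' -> different
  pos 5-6: 'e' vs 'd' -> different
  pos 6-7: 'd' vs 'e' -> different
  pos 7-8: 'e' vs 'd' -> different
  pos 8-9: 'd' vs 'b' -> different
Consecutive identical pairs: ['cc']
Count: 1

1


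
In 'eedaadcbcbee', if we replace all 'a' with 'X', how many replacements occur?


re.sub('a', 'X', text) replaces every occurrence of 'a' with 'X'.
Text: 'eedaadcbcbee'
Scanning for 'a':
  pos 3: 'a' -> replacement #1
  pos 4: 'a' -> replacement #2
Total replacements: 2

2


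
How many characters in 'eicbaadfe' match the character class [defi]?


Character class [defi] matches any of: {d, e, f, i}
Scanning string 'eicbaadfe' character by character:
  pos 0: 'e' -> MATCH
  pos 1: 'i' -> MATCH
  pos 2: 'c' -> no
  pos 3: 'b' -> no
  pos 4: 'a' -> no
  pos 5: 'a' -> no
  pos 6: 'd' -> MATCH
  pos 7: 'f' -> MATCH
  pos 8: 'e' -> MATCH
Total matches: 5

5


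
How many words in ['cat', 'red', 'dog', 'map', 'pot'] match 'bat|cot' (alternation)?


Alternation 'bat|cot' matches either 'bat' or 'cot'.
Checking each word:
  'cat' -> no
  'red' -> no
  'dog' -> no
  'map' -> no
  'pot' -> no
Matches: []
Count: 0

0


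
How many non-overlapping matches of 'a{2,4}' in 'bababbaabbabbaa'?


Pattern 'a{2,4}' matches between 2 and 4 consecutive a's (greedy).
String: 'bababbaabbabbaa'
Finding runs of a's and applying greedy matching:
  Run at pos 1: 'a' (length 1)
  Run at pos 3: 'a' (length 1)
  Run at pos 6: 'aa' (length 2)
  Run at pos 10: 'a' (length 1)
  Run at pos 13: 'aa' (length 2)
Matches: ['aa', 'aa']
Count: 2

2


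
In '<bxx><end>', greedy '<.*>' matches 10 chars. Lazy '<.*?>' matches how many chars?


Greedy '<.*>' tries to match as MUCH as possible.
Lazy '<.*?>' tries to match as LITTLE as possible.

String: '<bxx><end>'
Greedy '<.*>' starts at first '<' and extends to the LAST '>': '<bxx><end>' (10 chars)
Lazy '<.*?>' starts at first '<' and stops at the FIRST '>': '<bxx>' (5 chars)

5


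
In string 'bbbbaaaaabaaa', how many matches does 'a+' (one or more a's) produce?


Pattern 'a+' matches one or more consecutive a's.
String: 'bbbbaaaaabaaa'
Scanning for runs of a:
  Match 1: 'aaaaa' (length 5)
  Match 2: 'aaa' (length 3)
Total matches: 2

2


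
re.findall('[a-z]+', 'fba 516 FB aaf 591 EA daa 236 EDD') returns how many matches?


Pattern '[a-z]+' finds one or more lowercase letters.
Text: 'fba 516 FB aaf 591 EA daa 236 EDD'
Scanning for matches:
  Match 1: 'fba'
  Match 2: 'aaf'
  Match 3: 'daa'
Total matches: 3

3


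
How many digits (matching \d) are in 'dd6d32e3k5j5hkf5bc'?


\d matches any digit 0-9.
Scanning 'dd6d32e3k5j5hkf5bc':
  pos 2: '6' -> DIGIT
  pos 4: '3' -> DIGIT
  pos 5: '2' -> DIGIT
  pos 7: '3' -> DIGIT
  pos 9: '5' -> DIGIT
  pos 11: '5' -> DIGIT
  pos 15: '5' -> DIGIT
Digits found: ['6', '3', '2', '3', '5', '5', '5']
Total: 7

7


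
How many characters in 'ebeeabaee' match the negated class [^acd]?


Negated class [^acd] matches any char NOT in {a, c, d}
Scanning 'ebeeabaee':
  pos 0: 'e' -> MATCH
  pos 1: 'b' -> MATCH
  pos 2: 'e' -> MATCH
  pos 3: 'e' -> MATCH
  pos 4: 'a' -> no (excluded)
  pos 5: 'b' -> MATCH
  pos 6: 'a' -> no (excluded)
  pos 7: 'e' -> MATCH
  pos 8: 'e' -> MATCH
Total matches: 7

7


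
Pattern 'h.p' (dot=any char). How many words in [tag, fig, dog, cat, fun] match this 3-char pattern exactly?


Pattern 'h.p' means: starts with 'h', any single char, ends with 'p'.
Checking each word (must be exactly 3 chars):
  'tag' (len=3): no
  'fig' (len=3): no
  'dog' (len=3): no
  'cat' (len=3): no
  'fun' (len=3): no
Matching words: []
Total: 0

0


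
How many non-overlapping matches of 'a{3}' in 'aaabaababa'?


Pattern 'a{3}' matches exactly 3 consecutive a's (greedy, non-overlapping).
String: 'aaabaababa'
Scanning for runs of a's:
  Run at pos 0: 'aaa' (length 3) -> 1 match(es)
  Run at pos 4: 'aa' (length 2) -> 0 match(es)
  Run at pos 7: 'a' (length 1) -> 0 match(es)
  Run at pos 9: 'a' (length 1) -> 0 match(es)
Matches found: ['aaa']
Total: 1

1


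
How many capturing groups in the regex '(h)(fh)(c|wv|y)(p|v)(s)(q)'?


To count capturing groups, count each '(' that starts a group.
Pattern: '(h)(fh)(c|wv|y)(p|v)(s)(q)'
Walking through the pattern:
  Position 0: '(' -> group #1
  Position 3: '(' -> group #2
  Position 7: '(' -> group #3
  Position 15: '(' -> group #4
  Position 20: '(' -> group #5
  Position 23: '(' -> group #6
Total capturing groups: 6

6


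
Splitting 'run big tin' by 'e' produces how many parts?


Splitting by 'e' breaks the string at each occurrence of the separator.
Text: 'run big tin'
Parts after split:
  Part 1: 'run big tin'
Total parts: 1

1


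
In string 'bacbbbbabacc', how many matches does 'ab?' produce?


Pattern 'ab?' matches 'a' optionally followed by 'b'.
String: 'bacbbbbabacc'
Scanning left to right for 'a' then checking next char:
  Match 1: 'a' (a not followed by b)
  Match 2: 'ab' (a followed by b)
  Match 3: 'a' (a not followed by b)
Total matches: 3

3


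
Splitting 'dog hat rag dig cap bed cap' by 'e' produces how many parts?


Splitting by 'e' breaks the string at each occurrence of the separator.
Text: 'dog hat rag dig cap bed cap'
Parts after split:
  Part 1: 'dog hat rag dig cap b'
  Part 2: 'd cap'
Total parts: 2

2


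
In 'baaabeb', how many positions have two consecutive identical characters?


Looking for consecutive identical characters in 'baaabeb':
  pos 0-1: 'b' vs 'a' -> different
  pos 1-2: 'a' vs 'a' -> MATCH ('aa')
  pos 2-3: 'a' vs 'a' -> MATCH ('aa')
  pos 3-4: 'a' vs 'b' -> different
  pos 4-5: 'b' vs 'e' -> different
  pos 5-6: 'e' vs 'b' -> different
Consecutive identical pairs: ['aa', 'aa']
Count: 2

2


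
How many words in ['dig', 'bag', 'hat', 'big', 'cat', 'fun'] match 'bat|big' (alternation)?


Alternation 'bat|big' matches either 'bat' or 'big'.
Checking each word:
  'dig' -> no
  'bag' -> no
  'hat' -> no
  'big' -> MATCH
  'cat' -> no
  'fun' -> no
Matches: ['big']
Count: 1

1


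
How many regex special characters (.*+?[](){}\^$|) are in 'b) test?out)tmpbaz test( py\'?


Regex special characters are: . * + ? [ ] ( ) { } \ ^ $ |
Scanning 'b) test?out)tmpbaz test( py\':
  pos 1: ')' -> SPECIAL
  pos 7: '?' -> SPECIAL
  pos 11: ')' -> SPECIAL
  pos 23: '(' -> SPECIAL
  pos 27: '\' -> SPECIAL
Special chars found: [')', '?', ')', '(', '\\']
Total: 5

5


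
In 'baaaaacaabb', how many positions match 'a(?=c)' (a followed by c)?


Lookahead 'a(?=c)' matches 'a' only when followed by 'c'.
String: 'baaaaacaabb'
Checking each position where char is 'a':
  pos 1: 'a' -> no (next='a')
  pos 2: 'a' -> no (next='a')
  pos 3: 'a' -> no (next='a')
  pos 4: 'a' -> no (next='a')
  pos 5: 'a' -> MATCH (next='c')
  pos 7: 'a' -> no (next='a')
  pos 8: 'a' -> no (next='b')
Matching positions: [5]
Count: 1

1


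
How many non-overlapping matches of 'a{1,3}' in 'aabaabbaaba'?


Pattern 'a{1,3}' matches between 1 and 3 consecutive a's (greedy).
String: 'aabaabbaaba'
Finding runs of a's and applying greedy matching:
  Run at pos 0: 'aa' (length 2)
  Run at pos 3: 'aa' (length 2)
  Run at pos 7: 'aa' (length 2)
  Run at pos 10: 'a' (length 1)
Matches: ['aa', 'aa', 'aa', 'a']
Count: 4

4


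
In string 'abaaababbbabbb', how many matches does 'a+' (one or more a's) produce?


Pattern 'a+' matches one or more consecutive a's.
String: 'abaaababbbabbb'
Scanning for runs of a:
  Match 1: 'a' (length 1)
  Match 2: 'aaa' (length 3)
  Match 3: 'a' (length 1)
  Match 4: 'a' (length 1)
Total matches: 4

4


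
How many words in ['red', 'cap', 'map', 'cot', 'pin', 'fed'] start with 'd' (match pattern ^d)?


Pattern ^d anchors to start of word. Check which words begin with 'd':
  'red' -> no
  'cap' -> no
  'map' -> no
  'cot' -> no
  'pin' -> no
  'fed' -> no
Matching words: []
Count: 0

0


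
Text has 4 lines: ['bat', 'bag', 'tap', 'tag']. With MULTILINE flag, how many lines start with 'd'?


With MULTILINE flag, ^ matches the start of each line.
Lines: ['bat', 'bag', 'tap', 'tag']
Checking which lines start with 'd':
  Line 1: 'bat' -> no
  Line 2: 'bag' -> no
  Line 3: 'tap' -> no
  Line 4: 'tag' -> no
Matching lines: []
Count: 0

0


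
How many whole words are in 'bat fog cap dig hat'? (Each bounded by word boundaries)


Word boundaries (\b) mark the start/end of each word.
Text: 'bat fog cap dig hat'
Splitting by whitespace:
  Word 1: 'bat'
  Word 2: 'fog'
  Word 3: 'cap'
  Word 4: 'dig'
  Word 5: 'hat'
Total whole words: 5

5


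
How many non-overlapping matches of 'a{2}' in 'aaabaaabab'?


Pattern 'a{2}' matches exactly 2 consecutive a's (greedy, non-overlapping).
String: 'aaabaaabab'
Scanning for runs of a's:
  Run at pos 0: 'aaa' (length 3) -> 1 match(es)
  Run at pos 4: 'aaa' (length 3) -> 1 match(es)
  Run at pos 8: 'a' (length 1) -> 0 match(es)
Matches found: ['aa', 'aa']
Total: 2

2


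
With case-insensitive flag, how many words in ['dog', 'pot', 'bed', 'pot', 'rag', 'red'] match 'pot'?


Case-insensitive matching: compare each word's lowercase form to 'pot'.
  'dog' -> lower='dog' -> no
  'pot' -> lower='pot' -> MATCH
  'bed' -> lower='bed' -> no
  'pot' -> lower='pot' -> MATCH
  'rag' -> lower='rag' -> no
  'red' -> lower='red' -> no
Matches: ['pot', 'pot']
Count: 2

2


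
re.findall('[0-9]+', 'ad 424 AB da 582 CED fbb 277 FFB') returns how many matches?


Pattern '[0-9]+' finds one or more digits.
Text: 'ad 424 AB da 582 CED fbb 277 FFB'
Scanning for matches:
  Match 1: '424'
  Match 2: '582'
  Match 3: '277'
Total matches: 3

3


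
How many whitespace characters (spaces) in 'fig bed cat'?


\s matches whitespace characters (spaces, tabs, etc.).
Text: 'fig bed cat'
This text has 3 words separated by spaces.
Number of spaces = number of words - 1 = 3 - 1 = 2

2


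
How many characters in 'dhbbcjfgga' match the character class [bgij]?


Character class [bgij] matches any of: {b, g, i, j}
Scanning string 'dhbbcjfgga' character by character:
  pos 0: 'd' -> no
  pos 1: 'h' -> no
  pos 2: 'b' -> MATCH
  pos 3: 'b' -> MATCH
  pos 4: 'c' -> no
  pos 5: 'j' -> MATCH
  pos 6: 'f' -> no
  pos 7: 'g' -> MATCH
  pos 8: 'g' -> MATCH
  pos 9: 'a' -> no
Total matches: 5

5


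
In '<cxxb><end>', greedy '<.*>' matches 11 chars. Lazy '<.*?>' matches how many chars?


Greedy '<.*>' tries to match as MUCH as possible.
Lazy '<.*?>' tries to match as LITTLE as possible.

String: '<cxxb><end>'
Greedy '<.*>' starts at first '<' and extends to the LAST '>': '<cxxb><end>' (11 chars)
Lazy '<.*?>' starts at first '<' and stops at the FIRST '>': '<cxxb>' (6 chars)

6


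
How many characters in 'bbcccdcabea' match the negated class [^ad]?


Negated class [^ad] matches any char NOT in {a, d}
Scanning 'bbcccdcabea':
  pos 0: 'b' -> MATCH
  pos 1: 'b' -> MATCH
  pos 2: 'c' -> MATCH
  pos 3: 'c' -> MATCH
  pos 4: 'c' -> MATCH
  pos 5: 'd' -> no (excluded)
  pos 6: 'c' -> MATCH
  pos 7: 'a' -> no (excluded)
  pos 8: 'b' -> MATCH
  pos 9: 'e' -> MATCH
  pos 10: 'a' -> no (excluded)
Total matches: 8

8


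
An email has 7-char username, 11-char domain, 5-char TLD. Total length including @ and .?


An email address has format: username@domain.tld
Username length: 7
'@' character: 1
Domain length: 11
'.' character: 1
TLD length: 5
Total = 7 + 1 + 11 + 1 + 5 = 25

25


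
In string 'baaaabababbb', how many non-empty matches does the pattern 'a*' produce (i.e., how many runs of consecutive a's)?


Pattern 'a*' matches zero or more a's. We want non-empty runs of consecutive a's.
String: 'baaaabababbb'
Walking through the string to find runs of a's:
  Run 1: positions 1-4 -> 'aaaa'
  Run 2: positions 6-6 -> 'a'
  Run 3: positions 8-8 -> 'a'
Non-empty runs found: ['aaaa', 'a', 'a']
Count: 3

3


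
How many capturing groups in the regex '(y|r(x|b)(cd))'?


To count capturing groups, count each '(' that starts a group.
Pattern: '(y|r(x|b)(cd))'
Walking through the pattern:
  Position 0: '(' -> group #1
  Position 4: '(' -> group #2
  Position 9: '(' -> group #3
Total capturing groups: 3

3


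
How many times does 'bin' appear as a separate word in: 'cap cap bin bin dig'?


Scanning each word for exact match 'bin':
  Word 1: 'cap' -> no
  Word 2: 'cap' -> no
  Word 3: 'bin' -> MATCH
  Word 4: 'bin' -> MATCH
  Word 5: 'dig' -> no
Total matches: 2

2


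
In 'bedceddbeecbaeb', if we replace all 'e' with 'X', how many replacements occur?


re.sub('e', 'X', text) replaces every occurrence of 'e' with 'X'.
Text: 'bedceddbeecbaeb'
Scanning for 'e':
  pos 1: 'e' -> replacement #1
  pos 4: 'e' -> replacement #2
  pos 8: 'e' -> replacement #3
  pos 9: 'e' -> replacement #4
  pos 13: 'e' -> replacement #5
Total replacements: 5

5


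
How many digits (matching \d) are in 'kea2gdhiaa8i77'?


\d matches any digit 0-9.
Scanning 'kea2gdhiaa8i77':
  pos 3: '2' -> DIGIT
  pos 10: '8' -> DIGIT
  pos 12: '7' -> DIGIT
  pos 13: '7' -> DIGIT
Digits found: ['2', '8', '7', '7']
Total: 4

4


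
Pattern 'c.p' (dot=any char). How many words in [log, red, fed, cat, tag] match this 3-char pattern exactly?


Pattern 'c.p' means: starts with 'c', any single char, ends with 'p'.
Checking each word (must be exactly 3 chars):
  'log' (len=3): no
  'red' (len=3): no
  'fed' (len=3): no
  'cat' (len=3): no
  'tag' (len=3): no
Matching words: []
Total: 0

0


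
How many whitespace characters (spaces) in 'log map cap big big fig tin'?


\s matches whitespace characters (spaces, tabs, etc.).
Text: 'log map cap big big fig tin'
This text has 7 words separated by spaces.
Number of spaces = number of words - 1 = 7 - 1 = 6

6


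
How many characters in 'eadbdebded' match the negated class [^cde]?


Negated class [^cde] matches any char NOT in {c, d, e}
Scanning 'eadbdebded':
  pos 0: 'e' -> no (excluded)
  pos 1: 'a' -> MATCH
  pos 2: 'd' -> no (excluded)
  pos 3: 'b' -> MATCH
  pos 4: 'd' -> no (excluded)
  pos 5: 'e' -> no (excluded)
  pos 6: 'b' -> MATCH
  pos 7: 'd' -> no (excluded)
  pos 8: 'e' -> no (excluded)
  pos 9: 'd' -> no (excluded)
Total matches: 3

3


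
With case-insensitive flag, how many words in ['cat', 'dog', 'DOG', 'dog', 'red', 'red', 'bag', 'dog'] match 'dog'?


Case-insensitive matching: compare each word's lowercase form to 'dog'.
  'cat' -> lower='cat' -> no
  'dog' -> lower='dog' -> MATCH
  'DOG' -> lower='dog' -> MATCH
  'dog' -> lower='dog' -> MATCH
  'red' -> lower='red' -> no
  'red' -> lower='red' -> no
  'bag' -> lower='bag' -> no
  'dog' -> lower='dog' -> MATCH
Matches: ['dog', 'DOG', 'dog', 'dog']
Count: 4

4


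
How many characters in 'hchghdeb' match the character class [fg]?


Character class [fg] matches any of: {f, g}
Scanning string 'hchghdeb' character by character:
  pos 0: 'h' -> no
  pos 1: 'c' -> no
  pos 2: 'h' -> no
  pos 3: 'g' -> MATCH
  pos 4: 'h' -> no
  pos 5: 'd' -> no
  pos 6: 'e' -> no
  pos 7: 'b' -> no
Total matches: 1

1


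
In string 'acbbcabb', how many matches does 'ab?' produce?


Pattern 'ab?' matches 'a' optionally followed by 'b'.
String: 'acbbcabb'
Scanning left to right for 'a' then checking next char:
  Match 1: 'a' (a not followed by b)
  Match 2: 'ab' (a followed by b)
Total matches: 2

2


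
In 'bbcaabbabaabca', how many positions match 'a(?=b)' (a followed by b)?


Lookahead 'a(?=b)' matches 'a' only when followed by 'b'.
String: 'bbcaabbabaabca'
Checking each position where char is 'a':
  pos 3: 'a' -> no (next='a')
  pos 4: 'a' -> MATCH (next='b')
  pos 7: 'a' -> MATCH (next='b')
  pos 9: 'a' -> no (next='a')
  pos 10: 'a' -> MATCH (next='b')
Matching positions: [4, 7, 10]
Count: 3

3


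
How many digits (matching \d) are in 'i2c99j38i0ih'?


\d matches any digit 0-9.
Scanning 'i2c99j38i0ih':
  pos 1: '2' -> DIGIT
  pos 3: '9' -> DIGIT
  pos 4: '9' -> DIGIT
  pos 6: '3' -> DIGIT
  pos 7: '8' -> DIGIT
  pos 9: '0' -> DIGIT
Digits found: ['2', '9', '9', '3', '8', '0']
Total: 6

6


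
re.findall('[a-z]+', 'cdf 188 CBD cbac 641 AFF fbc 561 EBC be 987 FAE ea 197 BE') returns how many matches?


Pattern '[a-z]+' finds one or more lowercase letters.
Text: 'cdf 188 CBD cbac 641 AFF fbc 561 EBC be 987 FAE ea 197 BE'
Scanning for matches:
  Match 1: 'cdf'
  Match 2: 'cbac'
  Match 3: 'fbc'
  Match 4: 'be'
  Match 5: 'ea'
Total matches: 5

5


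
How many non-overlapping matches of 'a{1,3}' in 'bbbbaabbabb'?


Pattern 'a{1,3}' matches between 1 and 3 consecutive a's (greedy).
String: 'bbbbaabbabb'
Finding runs of a's and applying greedy matching:
  Run at pos 4: 'aa' (length 2)
  Run at pos 8: 'a' (length 1)
Matches: ['aa', 'a']
Count: 2

2


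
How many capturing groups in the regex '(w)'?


To count capturing groups, count each '(' that starts a group.
Pattern: '(w)'
Walking through the pattern:
  Position 0: '(' -> group #1
Total capturing groups: 1

1


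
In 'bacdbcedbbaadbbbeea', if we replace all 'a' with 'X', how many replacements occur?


re.sub('a', 'X', text) replaces every occurrence of 'a' with 'X'.
Text: 'bacdbcedbbaadbbbeea'
Scanning for 'a':
  pos 1: 'a' -> replacement #1
  pos 10: 'a' -> replacement #2
  pos 11: 'a' -> replacement #3
  pos 18: 'a' -> replacement #4
Total replacements: 4

4


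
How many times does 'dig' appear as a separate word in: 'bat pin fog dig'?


Scanning each word for exact match 'dig':
  Word 1: 'bat' -> no
  Word 2: 'pin' -> no
  Word 3: 'fog' -> no
  Word 4: 'dig' -> MATCH
Total matches: 1

1


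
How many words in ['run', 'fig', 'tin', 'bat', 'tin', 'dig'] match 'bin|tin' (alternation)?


Alternation 'bin|tin' matches either 'bin' or 'tin'.
Checking each word:
  'run' -> no
  'fig' -> no
  'tin' -> MATCH
  'bat' -> no
  'tin' -> MATCH
  'dig' -> no
Matches: ['tin', 'tin']
Count: 2

2


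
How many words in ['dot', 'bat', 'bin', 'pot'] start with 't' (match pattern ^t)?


Pattern ^t anchors to start of word. Check which words begin with 't':
  'dot' -> no
  'bat' -> no
  'bin' -> no
  'pot' -> no
Matching words: []
Count: 0

0


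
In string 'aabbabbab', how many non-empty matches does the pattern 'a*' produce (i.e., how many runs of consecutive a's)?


Pattern 'a*' matches zero or more a's. We want non-empty runs of consecutive a's.
String: 'aabbabbab'
Walking through the string to find runs of a's:
  Run 1: positions 0-1 -> 'aa'
  Run 2: positions 4-4 -> 'a'
  Run 3: positions 7-7 -> 'a'
Non-empty runs found: ['aa', 'a', 'a']
Count: 3

3


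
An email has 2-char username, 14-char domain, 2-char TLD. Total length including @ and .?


An email address has format: username@domain.tld
Username length: 2
'@' character: 1
Domain length: 14
'.' character: 1
TLD length: 2
Total = 2 + 1 + 14 + 1 + 2 = 20

20


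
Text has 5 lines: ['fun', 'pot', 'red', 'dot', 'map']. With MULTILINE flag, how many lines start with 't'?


With MULTILINE flag, ^ matches the start of each line.
Lines: ['fun', 'pot', 'red', 'dot', 'map']
Checking which lines start with 't':
  Line 1: 'fun' -> no
  Line 2: 'pot' -> no
  Line 3: 'red' -> no
  Line 4: 'dot' -> no
  Line 5: 'map' -> no
Matching lines: []
Count: 0

0


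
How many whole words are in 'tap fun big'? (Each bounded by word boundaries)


Word boundaries (\b) mark the start/end of each word.
Text: 'tap fun big'
Splitting by whitespace:
  Word 1: 'tap'
  Word 2: 'fun'
  Word 3: 'big'
Total whole words: 3

3


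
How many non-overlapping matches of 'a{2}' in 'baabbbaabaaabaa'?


Pattern 'a{2}' matches exactly 2 consecutive a's (greedy, non-overlapping).
String: 'baabbbaabaaabaa'
Scanning for runs of a's:
  Run at pos 1: 'aa' (length 2) -> 1 match(es)
  Run at pos 6: 'aa' (length 2) -> 1 match(es)
  Run at pos 9: 'aaa' (length 3) -> 1 match(es)
  Run at pos 13: 'aa' (length 2) -> 1 match(es)
Matches found: ['aa', 'aa', 'aa', 'aa']
Total: 4

4


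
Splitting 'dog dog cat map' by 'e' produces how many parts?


Splitting by 'e' breaks the string at each occurrence of the separator.
Text: 'dog dog cat map'
Parts after split:
  Part 1: 'dog dog cat map'
Total parts: 1

1


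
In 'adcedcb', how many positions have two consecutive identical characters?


Looking for consecutive identical characters in 'adcedcb':
  pos 0-1: 'a' vs 'd' -> different
  pos 1-2: 'd' vs 'c' -> different
  pos 2-3: 'c' vs 'e' -> different
  pos 3-4: 'e' vs 'd' -> different
  pos 4-5: 'd' vs 'c' -> different
  pos 5-6: 'c' vs 'b' -> different
Consecutive identical pairs: []
Count: 0

0


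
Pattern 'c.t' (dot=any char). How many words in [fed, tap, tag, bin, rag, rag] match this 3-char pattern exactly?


Pattern 'c.t' means: starts with 'c', any single char, ends with 't'.
Checking each word (must be exactly 3 chars):
  'fed' (len=3): no
  'tap' (len=3): no
  'tag' (len=3): no
  'bin' (len=3): no
  'rag' (len=3): no
  'rag' (len=3): no
Matching words: []
Total: 0

0


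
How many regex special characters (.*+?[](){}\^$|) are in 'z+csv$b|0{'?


Regex special characters are: . * + ? [ ] ( ) { } \ ^ $ |
Scanning 'z+csv$b|0{':
  pos 1: '+' -> SPECIAL
  pos 5: '$' -> SPECIAL
  pos 7: '|' -> SPECIAL
  pos 9: '{' -> SPECIAL
Special chars found: ['+', '$', '|', '{']
Total: 4

4


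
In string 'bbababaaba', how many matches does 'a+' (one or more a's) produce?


Pattern 'a+' matches one or more consecutive a's.
String: 'bbababaaba'
Scanning for runs of a:
  Match 1: 'a' (length 1)
  Match 2: 'a' (length 1)
  Match 3: 'aa' (length 2)
  Match 4: 'a' (length 1)
Total matches: 4

4


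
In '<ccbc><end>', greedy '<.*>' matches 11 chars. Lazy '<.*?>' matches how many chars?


Greedy '<.*>' tries to match as MUCH as possible.
Lazy '<.*?>' tries to match as LITTLE as possible.

String: '<ccbc><end>'
Greedy '<.*>' starts at first '<' and extends to the LAST '>': '<ccbc><end>' (11 chars)
Lazy '<.*?>' starts at first '<' and stops at the FIRST '>': '<ccbc>' (6 chars)

6


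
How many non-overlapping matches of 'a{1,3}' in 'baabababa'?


Pattern 'a{1,3}' matches between 1 and 3 consecutive a's (greedy).
String: 'baabababa'
Finding runs of a's and applying greedy matching:
  Run at pos 1: 'aa' (length 2)
  Run at pos 4: 'a' (length 1)
  Run at pos 6: 'a' (length 1)
  Run at pos 8: 'a' (length 1)
Matches: ['aa', 'a', 'a', 'a']
Count: 4

4


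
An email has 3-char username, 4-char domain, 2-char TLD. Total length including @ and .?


An email address has format: username@domain.tld
Username length: 3
'@' character: 1
Domain length: 4
'.' character: 1
TLD length: 2
Total = 3 + 1 + 4 + 1 + 2 = 11

11


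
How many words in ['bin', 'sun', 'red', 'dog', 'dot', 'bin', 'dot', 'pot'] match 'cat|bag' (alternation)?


Alternation 'cat|bag' matches either 'cat' or 'bag'.
Checking each word:
  'bin' -> no
  'sun' -> no
  'red' -> no
  'dog' -> no
  'dot' -> no
  'bin' -> no
  'dot' -> no
  'pot' -> no
Matches: []
Count: 0

0


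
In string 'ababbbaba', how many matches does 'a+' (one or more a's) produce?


Pattern 'a+' matches one or more consecutive a's.
String: 'ababbbaba'
Scanning for runs of a:
  Match 1: 'a' (length 1)
  Match 2: 'a' (length 1)
  Match 3: 'a' (length 1)
  Match 4: 'a' (length 1)
Total matches: 4

4


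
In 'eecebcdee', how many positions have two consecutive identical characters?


Looking for consecutive identical characters in 'eecebcdee':
  pos 0-1: 'e' vs 'e' -> MATCH ('ee')
  pos 1-2: 'e' vs 'c' -> different
  pos 2-3: 'c' vs 'e' -> different
  pos 3-4: 'e' vs 'b' -> different
  pos 4-5: 'b' vs 'c' -> different
  pos 5-6: 'c' vs 'd' -> different
  pos 6-7: 'd' vs 'e' -> different
  pos 7-8: 'e' vs 'e' -> MATCH ('ee')
Consecutive identical pairs: ['ee', 'ee']
Count: 2

2


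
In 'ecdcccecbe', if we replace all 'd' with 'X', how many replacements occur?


re.sub('d', 'X', text) replaces every occurrence of 'd' with 'X'.
Text: 'ecdcccecbe'
Scanning for 'd':
  pos 2: 'd' -> replacement #1
Total replacements: 1

1


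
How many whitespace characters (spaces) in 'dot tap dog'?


\s matches whitespace characters (spaces, tabs, etc.).
Text: 'dot tap dog'
This text has 3 words separated by spaces.
Number of spaces = number of words - 1 = 3 - 1 = 2

2


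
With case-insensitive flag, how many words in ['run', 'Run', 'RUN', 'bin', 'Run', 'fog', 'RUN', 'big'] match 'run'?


Case-insensitive matching: compare each word's lowercase form to 'run'.
  'run' -> lower='run' -> MATCH
  'Run' -> lower='run' -> MATCH
  'RUN' -> lower='run' -> MATCH
  'bin' -> lower='bin' -> no
  'Run' -> lower='run' -> MATCH
  'fog' -> lower='fog' -> no
  'RUN' -> lower='run' -> MATCH
  'big' -> lower='big' -> no
Matches: ['run', 'Run', 'RUN', 'Run', 'RUN']
Count: 5

5


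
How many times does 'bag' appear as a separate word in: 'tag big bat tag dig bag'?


Scanning each word for exact match 'bag':
  Word 1: 'tag' -> no
  Word 2: 'big' -> no
  Word 3: 'bat' -> no
  Word 4: 'tag' -> no
  Word 5: 'dig' -> no
  Word 6: 'bag' -> MATCH
Total matches: 1

1


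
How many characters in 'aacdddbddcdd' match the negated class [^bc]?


Negated class [^bc] matches any char NOT in {b, c}
Scanning 'aacdddbddcdd':
  pos 0: 'a' -> MATCH
  pos 1: 'a' -> MATCH
  pos 2: 'c' -> no (excluded)
  pos 3: 'd' -> MATCH
  pos 4: 'd' -> MATCH
  pos 5: 'd' -> MATCH
  pos 6: 'b' -> no (excluded)
  pos 7: 'd' -> MATCH
  pos 8: 'd' -> MATCH
  pos 9: 'c' -> no (excluded)
  pos 10: 'd' -> MATCH
  pos 11: 'd' -> MATCH
Total matches: 9

9


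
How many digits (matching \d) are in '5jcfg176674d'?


\d matches any digit 0-9.
Scanning '5jcfg176674d':
  pos 0: '5' -> DIGIT
  pos 5: '1' -> DIGIT
  pos 6: '7' -> DIGIT
  pos 7: '6' -> DIGIT
  pos 8: '6' -> DIGIT
  pos 9: '7' -> DIGIT
  pos 10: '4' -> DIGIT
Digits found: ['5', '1', '7', '6', '6', '7', '4']
Total: 7

7


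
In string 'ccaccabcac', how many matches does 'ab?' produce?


Pattern 'ab?' matches 'a' optionally followed by 'b'.
String: 'ccaccabcac'
Scanning left to right for 'a' then checking next char:
  Match 1: 'a' (a not followed by b)
  Match 2: 'ab' (a followed by b)
  Match 3: 'a' (a not followed by b)
Total matches: 3

3


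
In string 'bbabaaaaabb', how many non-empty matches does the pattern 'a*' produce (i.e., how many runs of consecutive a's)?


Pattern 'a*' matches zero or more a's. We want non-empty runs of consecutive a's.
String: 'bbabaaaaabb'
Walking through the string to find runs of a's:
  Run 1: positions 2-2 -> 'a'
  Run 2: positions 4-8 -> 'aaaaa'
Non-empty runs found: ['a', 'aaaaa']
Count: 2

2


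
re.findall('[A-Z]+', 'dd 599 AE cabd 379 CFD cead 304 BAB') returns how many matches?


Pattern '[A-Z]+' finds one or more uppercase letters.
Text: 'dd 599 AE cabd 379 CFD cead 304 BAB'
Scanning for matches:
  Match 1: 'AE'
  Match 2: 'CFD'
  Match 3: 'BAB'
Total matches: 3

3


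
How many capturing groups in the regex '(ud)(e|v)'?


To count capturing groups, count each '(' that starts a group.
Pattern: '(ud)(e|v)'
Walking through the pattern:
  Position 0: '(' -> group #1
  Position 4: '(' -> group #2
Total capturing groups: 2

2


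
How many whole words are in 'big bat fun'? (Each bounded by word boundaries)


Word boundaries (\b) mark the start/end of each word.
Text: 'big bat fun'
Splitting by whitespace:
  Word 1: 'big'
  Word 2: 'bat'
  Word 3: 'fun'
Total whole words: 3

3


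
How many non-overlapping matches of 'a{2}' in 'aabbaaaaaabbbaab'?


Pattern 'a{2}' matches exactly 2 consecutive a's (greedy, non-overlapping).
String: 'aabbaaaaaabbbaab'
Scanning for runs of a's:
  Run at pos 0: 'aa' (length 2) -> 1 match(es)
  Run at pos 4: 'aaaaaa' (length 6) -> 3 match(es)
  Run at pos 13: 'aa' (length 2) -> 1 match(es)
Matches found: ['aa', 'aa', 'aa', 'aa', 'aa']
Total: 5

5


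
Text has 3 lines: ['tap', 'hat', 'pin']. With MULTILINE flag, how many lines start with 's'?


With MULTILINE flag, ^ matches the start of each line.
Lines: ['tap', 'hat', 'pin']
Checking which lines start with 's':
  Line 1: 'tap' -> no
  Line 2: 'hat' -> no
  Line 3: 'pin' -> no
Matching lines: []
Count: 0

0


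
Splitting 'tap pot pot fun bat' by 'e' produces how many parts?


Splitting by 'e' breaks the string at each occurrence of the separator.
Text: 'tap pot pot fun bat'
Parts after split:
  Part 1: 'tap pot pot fun bat'
Total parts: 1

1


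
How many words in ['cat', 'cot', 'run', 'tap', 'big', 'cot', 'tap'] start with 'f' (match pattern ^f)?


Pattern ^f anchors to start of word. Check which words begin with 'f':
  'cat' -> no
  'cot' -> no
  'run' -> no
  'tap' -> no
  'big' -> no
  'cot' -> no
  'tap' -> no
Matching words: []
Count: 0

0


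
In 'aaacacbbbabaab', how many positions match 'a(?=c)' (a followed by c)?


Lookahead 'a(?=c)' matches 'a' only when followed by 'c'.
String: 'aaacacbbbabaab'
Checking each position where char is 'a':
  pos 0: 'a' -> no (next='a')
  pos 1: 'a' -> no (next='a')
  pos 2: 'a' -> MATCH (next='c')
  pos 4: 'a' -> MATCH (next='c')
  pos 9: 'a' -> no (next='b')
  pos 11: 'a' -> no (next='a')
  pos 12: 'a' -> no (next='b')
Matching positions: [2, 4]
Count: 2

2


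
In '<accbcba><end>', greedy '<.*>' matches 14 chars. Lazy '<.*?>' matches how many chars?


Greedy '<.*>' tries to match as MUCH as possible.
Lazy '<.*?>' tries to match as LITTLE as possible.

String: '<accbcba><end>'
Greedy '<.*>' starts at first '<' and extends to the LAST '>': '<accbcba><end>' (14 chars)
Lazy '<.*?>' starts at first '<' and stops at the FIRST '>': '<accbcba>' (9 chars)

9


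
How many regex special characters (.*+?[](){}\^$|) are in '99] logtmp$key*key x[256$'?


Regex special characters are: . * + ? [ ] ( ) { } \ ^ $ |
Scanning '99] logtmp$key*key x[256$':
  pos 2: ']' -> SPECIAL
  pos 10: '$' -> SPECIAL
  pos 14: '*' -> SPECIAL
  pos 20: '[' -> SPECIAL
  pos 24: '$' -> SPECIAL
Special chars found: [']', '$', '*', '[', '$']
Total: 5

5


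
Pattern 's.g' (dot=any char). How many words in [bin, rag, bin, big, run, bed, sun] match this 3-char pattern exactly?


Pattern 's.g' means: starts with 's', any single char, ends with 'g'.
Checking each word (must be exactly 3 chars):
  'bin' (len=3): no
  'rag' (len=3): no
  'bin' (len=3): no
  'big' (len=3): no
  'run' (len=3): no
  'bed' (len=3): no
  'sun' (len=3): no
Matching words: []
Total: 0

0


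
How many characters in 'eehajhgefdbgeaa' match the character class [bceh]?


Character class [bceh] matches any of: {b, c, e, h}
Scanning string 'eehajhgefdbgeaa' character by character:
  pos 0: 'e' -> MATCH
  pos 1: 'e' -> MATCH
  pos 2: 'h' -> MATCH
  pos 3: 'a' -> no
  pos 4: 'j' -> no
  pos 5: 'h' -> MATCH
  pos 6: 'g' -> no
  pos 7: 'e' -> MATCH
  pos 8: 'f' -> no
  pos 9: 'd' -> no
  pos 10: 'b' -> MATCH
  pos 11: 'g' -> no
  pos 12: 'e' -> MATCH
  pos 13: 'a' -> no
  pos 14: 'a' -> no
Total matches: 7

7


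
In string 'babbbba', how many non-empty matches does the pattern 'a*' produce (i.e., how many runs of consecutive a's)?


Pattern 'a*' matches zero or more a's. We want non-empty runs of consecutive a's.
String: 'babbbba'
Walking through the string to find runs of a's:
  Run 1: positions 1-1 -> 'a'
  Run 2: positions 6-6 -> 'a'
Non-empty runs found: ['a', 'a']
Count: 2

2


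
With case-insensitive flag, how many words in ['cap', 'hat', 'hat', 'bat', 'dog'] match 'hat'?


Case-insensitive matching: compare each word's lowercase form to 'hat'.
  'cap' -> lower='cap' -> no
  'hat' -> lower='hat' -> MATCH
  'hat' -> lower='hat' -> MATCH
  'bat' -> lower='bat' -> no
  'dog' -> lower='dog' -> no
Matches: ['hat', 'hat']
Count: 2

2


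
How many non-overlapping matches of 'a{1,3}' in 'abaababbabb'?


Pattern 'a{1,3}' matches between 1 and 3 consecutive a's (greedy).
String: 'abaababbabb'
Finding runs of a's and applying greedy matching:
  Run at pos 0: 'a' (length 1)
  Run at pos 2: 'aa' (length 2)
  Run at pos 5: 'a' (length 1)
  Run at pos 8: 'a' (length 1)
Matches: ['a', 'aa', 'a', 'a']
Count: 4

4


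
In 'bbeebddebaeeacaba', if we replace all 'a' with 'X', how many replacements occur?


re.sub('a', 'X', text) replaces every occurrence of 'a' with 'X'.
Text: 'bbeebddebaeeacaba'
Scanning for 'a':
  pos 9: 'a' -> replacement #1
  pos 12: 'a' -> replacement #2
  pos 14: 'a' -> replacement #3
  pos 16: 'a' -> replacement #4
Total replacements: 4

4


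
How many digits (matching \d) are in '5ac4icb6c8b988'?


\d matches any digit 0-9.
Scanning '5ac4icb6c8b988':
  pos 0: '5' -> DIGIT
  pos 3: '4' -> DIGIT
  pos 7: '6' -> DIGIT
  pos 9: '8' -> DIGIT
  pos 11: '9' -> DIGIT
  pos 12: '8' -> DIGIT
  pos 13: '8' -> DIGIT
Digits found: ['5', '4', '6', '8', '9', '8', '8']
Total: 7

7


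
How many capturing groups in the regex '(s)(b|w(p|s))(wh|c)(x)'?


To count capturing groups, count each '(' that starts a group.
Pattern: '(s)(b|w(p|s))(wh|c)(x)'
Walking through the pattern:
  Position 0: '(' -> group #1
  Position 3: '(' -> group #2
  Position 7: '(' -> group #3
  Position 13: '(' -> group #4
  Position 19: '(' -> group #5
Total capturing groups: 5

5


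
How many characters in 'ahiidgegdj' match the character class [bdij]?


Character class [bdij] matches any of: {b, d, i, j}
Scanning string 'ahiidgegdj' character by character:
  pos 0: 'a' -> no
  pos 1: 'h' -> no
  pos 2: 'i' -> MATCH
  pos 3: 'i' -> MATCH
  pos 4: 'd' -> MATCH
  pos 5: 'g' -> no
  pos 6: 'e' -> no
  pos 7: 'g' -> no
  pos 8: 'd' -> MATCH
  pos 9: 'j' -> MATCH
Total matches: 5

5


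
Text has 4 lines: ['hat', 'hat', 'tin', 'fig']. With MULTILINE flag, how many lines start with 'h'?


With MULTILINE flag, ^ matches the start of each line.
Lines: ['hat', 'hat', 'tin', 'fig']
Checking which lines start with 'h':
  Line 1: 'hat' -> MATCH
  Line 2: 'hat' -> MATCH
  Line 3: 'tin' -> no
  Line 4: 'fig' -> no
Matching lines: ['hat', 'hat']
Count: 2

2


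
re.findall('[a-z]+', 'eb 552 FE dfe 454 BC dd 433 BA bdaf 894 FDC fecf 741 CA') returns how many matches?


Pattern '[a-z]+' finds one or more lowercase letters.
Text: 'eb 552 FE dfe 454 BC dd 433 BA bdaf 894 FDC fecf 741 CA'
Scanning for matches:
  Match 1: 'eb'
  Match 2: 'dfe'
  Match 3: 'dd'
  Match 4: 'bdaf'
  Match 5: 'fecf'
Total matches: 5

5


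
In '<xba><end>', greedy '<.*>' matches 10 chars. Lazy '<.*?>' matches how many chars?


Greedy '<.*>' tries to match as MUCH as possible.
Lazy '<.*?>' tries to match as LITTLE as possible.

String: '<xba><end>'
Greedy '<.*>' starts at first '<' and extends to the LAST '>': '<xba><end>' (10 chars)
Lazy '<.*?>' starts at first '<' and stops at the FIRST '>': '<xba>' (5 chars)

5


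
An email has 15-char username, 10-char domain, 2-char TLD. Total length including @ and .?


An email address has format: username@domain.tld
Username length: 15
'@' character: 1
Domain length: 10
'.' character: 1
TLD length: 2
Total = 15 + 1 + 10 + 1 + 2 = 29

29


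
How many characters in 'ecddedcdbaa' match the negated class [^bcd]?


Negated class [^bcd] matches any char NOT in {b, c, d}
Scanning 'ecddedcdbaa':
  pos 0: 'e' -> MATCH
  pos 1: 'c' -> no (excluded)
  pos 2: 'd' -> no (excluded)
  pos 3: 'd' -> no (excluded)
  pos 4: 'e' -> MATCH
  pos 5: 'd' -> no (excluded)
  pos 6: 'c' -> no (excluded)
  pos 7: 'd' -> no (excluded)
  pos 8: 'b' -> no (excluded)
  pos 9: 'a' -> MATCH
  pos 10: 'a' -> MATCH
Total matches: 4

4


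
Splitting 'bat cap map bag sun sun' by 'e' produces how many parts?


Splitting by 'e' breaks the string at each occurrence of the separator.
Text: 'bat cap map bag sun sun'
Parts after split:
  Part 1: 'bat cap map bag sun sun'
Total parts: 1

1


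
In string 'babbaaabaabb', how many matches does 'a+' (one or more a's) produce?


Pattern 'a+' matches one or more consecutive a's.
String: 'babbaaabaabb'
Scanning for runs of a:
  Match 1: 'a' (length 1)
  Match 2: 'aaa' (length 3)
  Match 3: 'aa' (length 2)
Total matches: 3

3


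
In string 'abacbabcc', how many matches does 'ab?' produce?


Pattern 'ab?' matches 'a' optionally followed by 'b'.
String: 'abacbabcc'
Scanning left to right for 'a' then checking next char:
  Match 1: 'ab' (a followed by b)
  Match 2: 'a' (a not followed by b)
  Match 3: 'ab' (a followed by b)
Total matches: 3

3
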